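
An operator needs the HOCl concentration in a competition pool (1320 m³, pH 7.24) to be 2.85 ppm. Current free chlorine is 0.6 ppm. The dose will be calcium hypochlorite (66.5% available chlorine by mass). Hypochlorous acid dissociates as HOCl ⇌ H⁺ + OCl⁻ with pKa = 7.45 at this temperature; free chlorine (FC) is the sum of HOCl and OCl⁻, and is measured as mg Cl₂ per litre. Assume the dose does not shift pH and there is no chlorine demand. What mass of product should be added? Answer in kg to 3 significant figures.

Volume: 1320 m³ = 1,320,000 L.
[OCl⁻]/[HOCl] = 10^(pH − pKa) = 10^(7.24 − 7.45) = 0.6166; fraction as HOCl = 1/(1 + 0.6166) = 0.6186.
Free chlorine required for 2.85 ppm HOCl: 2.85 / 0.6186 = 4.607 ppm.
FC to add: 4.607 − 0.6 = 4.007 mg/L as Cl₂.
Cl₂ equivalent: 4.007 mg/L × 1,320,000 L = 5290 g.
Product at 66.5% available Cl: 5290 / 0.665 = 7954 g.

7.95 kg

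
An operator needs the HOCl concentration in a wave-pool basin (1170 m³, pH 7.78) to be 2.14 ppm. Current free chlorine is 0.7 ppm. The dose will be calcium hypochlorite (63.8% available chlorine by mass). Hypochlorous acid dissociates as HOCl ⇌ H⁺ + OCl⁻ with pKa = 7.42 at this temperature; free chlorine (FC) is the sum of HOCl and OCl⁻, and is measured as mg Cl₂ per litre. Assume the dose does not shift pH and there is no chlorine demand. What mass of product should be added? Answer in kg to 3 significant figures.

11.6 kg

Volume: 1170 m³ = 1,170,000 L.
[OCl⁻]/[HOCl] = 10^(pH − pKa) = 10^(7.78 − 7.42) = 2.291; fraction as HOCl = 1/(1 + 2.291) = 0.3039.
Free chlorine required for 2.14 ppm HOCl: 2.14 / 0.3039 = 7.042 ppm.
FC to add: 7.042 − 0.7 = 6.342 mg/L as Cl₂.
Cl₂ equivalent: 6.342 mg/L × 1,170,000 L = 7421 g.
Product at 63.8% available Cl: 7421 / 0.638 = 11,630 g.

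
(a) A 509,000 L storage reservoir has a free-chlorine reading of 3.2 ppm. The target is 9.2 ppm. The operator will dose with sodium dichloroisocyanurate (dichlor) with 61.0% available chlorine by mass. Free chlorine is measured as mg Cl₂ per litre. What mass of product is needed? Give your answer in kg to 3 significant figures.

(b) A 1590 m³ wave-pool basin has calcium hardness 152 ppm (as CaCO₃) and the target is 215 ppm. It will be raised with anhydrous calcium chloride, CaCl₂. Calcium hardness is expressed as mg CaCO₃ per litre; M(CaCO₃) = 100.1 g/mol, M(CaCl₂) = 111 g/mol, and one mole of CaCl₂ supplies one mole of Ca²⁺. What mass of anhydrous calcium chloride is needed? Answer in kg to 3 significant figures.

(a) Chlorine deficit: 9.2 − 3.2 = 6 ppm = 6 mg/L as Cl₂.
(a) Cl₂ equivalent needed: 6 mg/L × 509,000 L = 3,054,000 mg = 3054 g.
(a) Product at 61.0% available chlorine: 3054 / 0.61 = 5007 g.

(b) Volume: 1590 m³ = 1,590,000 L.
(b) Hardness to add: (215 − 152) = 63 mg/L as CaCO₃ × 1,590,000 L = 100,200 g as CaCO₃.
(b) Moles of Ca²⁺ (1 mol Ca²⁺ ≡ 1 mol CaCO₃): 100,200 / 100.1 g/mol = 1001 mol.
(b) Mass of CaCl₂: 1001 × 111 = 111,100 g.

(a) 5.01 kg; (b) 111 kg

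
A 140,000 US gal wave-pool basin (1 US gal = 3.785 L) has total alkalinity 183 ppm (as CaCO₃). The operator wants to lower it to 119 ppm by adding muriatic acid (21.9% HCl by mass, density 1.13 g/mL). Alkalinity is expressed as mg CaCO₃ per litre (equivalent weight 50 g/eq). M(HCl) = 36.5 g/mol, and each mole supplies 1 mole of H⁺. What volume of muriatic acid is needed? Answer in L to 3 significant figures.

100 L

Volume: 140,000 US gal × 3.785 L/gal = 529,900 L.
Alkalinity to neutralize: (183 − 119) = 64 mg/L as CaCO₃ × 529,900 L = 33,910 g as CaCO₃.
Equivalents of H⁺ required: 33,910 ÷ 50 g/eq = 678.3 eq = 678.3 mol HCl.
Mass of HCl: 678.3 × 36.5 = 24,760 g.
Mass of 21.9% solution: 24,760 / 0.219 = 113,000 g.
Volume: 113,000 g ÷ 1.13 g/mL = 100,000 mL.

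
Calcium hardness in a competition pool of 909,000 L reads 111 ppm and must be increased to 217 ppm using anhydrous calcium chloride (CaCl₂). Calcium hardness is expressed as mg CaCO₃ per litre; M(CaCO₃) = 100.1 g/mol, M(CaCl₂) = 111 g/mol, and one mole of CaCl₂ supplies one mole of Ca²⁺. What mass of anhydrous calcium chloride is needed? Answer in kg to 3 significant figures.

107 kg

Hardness to add: (217 − 111) = 106 mg/L as CaCO₃ × 909,000 L = 96,350 g as CaCO₃.
Moles of Ca²⁺ (1 mol Ca²⁺ ≡ 1 mol CaCO₃): 96,350 / 100.1 g/mol = 962.6 mol.
Mass of CaCl₂: 962.6 × 111 = 106,800 g.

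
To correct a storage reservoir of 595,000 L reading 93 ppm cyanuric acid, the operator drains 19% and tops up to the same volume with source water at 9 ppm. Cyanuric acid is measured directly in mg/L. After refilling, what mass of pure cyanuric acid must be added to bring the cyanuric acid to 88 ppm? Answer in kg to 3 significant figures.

After draining 19% and refilling: 93 × 0.81 + 9 × 0.19 = 77.04 ppm.
Deficit to target: 88 − 77.04 = 10.96 mg/L.
Mass: 10.96 mg/L × 595,000 L = 6521 g cyanuric acid.

6.52 kg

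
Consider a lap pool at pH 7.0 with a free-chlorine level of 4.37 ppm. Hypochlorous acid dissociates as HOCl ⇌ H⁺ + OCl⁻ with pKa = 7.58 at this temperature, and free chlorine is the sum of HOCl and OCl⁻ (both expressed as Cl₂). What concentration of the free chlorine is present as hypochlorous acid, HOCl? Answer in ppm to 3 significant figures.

[OCl⁻]/[HOCl] = 10^(pH − pKa) = 10^(7.0 − 7.58) = 10^-0.58 = 0.263.
Fraction as HOCl = 1 / (1 + 0.263) = 0.7917.
HOCl = 0.7917 × 4.37 ppm = 3.46 ppm.

3.46 ppm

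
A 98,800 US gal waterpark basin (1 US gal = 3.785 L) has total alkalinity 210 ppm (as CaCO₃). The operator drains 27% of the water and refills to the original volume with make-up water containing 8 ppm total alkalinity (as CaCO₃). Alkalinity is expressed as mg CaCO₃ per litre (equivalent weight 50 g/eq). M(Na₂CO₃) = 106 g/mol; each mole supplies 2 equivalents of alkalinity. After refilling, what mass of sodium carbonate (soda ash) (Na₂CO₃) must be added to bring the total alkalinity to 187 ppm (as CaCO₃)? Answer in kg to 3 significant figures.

12.5 kg

Volume: 98,800 US gal × 3.785 L/gal = 373,958 L.
After draining 27% and refilling: 210 × 0.73 + 8 × 0.27 = 155.46 ppm.
Deficit to target: 187 − 155.46 = 31.54 mg/L.
As CaCO₃: 31.54 mg/L × 373,958 L = 11,790 g; ÷ 50 g/eq ÷ 2 = 117.9 mol Na₂CO₃.
Mass: 117.9 × 106 = 12,500 g.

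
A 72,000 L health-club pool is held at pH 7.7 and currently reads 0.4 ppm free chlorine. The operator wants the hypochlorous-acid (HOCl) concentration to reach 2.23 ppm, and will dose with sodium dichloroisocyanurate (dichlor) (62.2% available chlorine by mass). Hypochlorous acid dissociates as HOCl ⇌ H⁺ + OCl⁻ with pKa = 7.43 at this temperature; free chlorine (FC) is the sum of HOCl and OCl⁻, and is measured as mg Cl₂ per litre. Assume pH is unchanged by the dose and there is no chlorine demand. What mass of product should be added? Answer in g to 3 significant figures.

[OCl⁻]/[HOCl] = 10^(pH − pKa) = 10^(7.7 − 7.43) = 1.862; fraction as HOCl = 1/(1 + 1.862) = 0.3494.
Free chlorine required for 2.23 ppm HOCl: 2.23 / 0.3494 = 6.382 ppm.
FC to add: 6.382 − 0.4 = 5.982 mg/L as Cl₂.
Cl₂ equivalent: 5.982 mg/L × 72,000 L = 430.7 g.
Product at 62.2% available Cl: 430.7 / 0.622 = 692.5 g.

693 g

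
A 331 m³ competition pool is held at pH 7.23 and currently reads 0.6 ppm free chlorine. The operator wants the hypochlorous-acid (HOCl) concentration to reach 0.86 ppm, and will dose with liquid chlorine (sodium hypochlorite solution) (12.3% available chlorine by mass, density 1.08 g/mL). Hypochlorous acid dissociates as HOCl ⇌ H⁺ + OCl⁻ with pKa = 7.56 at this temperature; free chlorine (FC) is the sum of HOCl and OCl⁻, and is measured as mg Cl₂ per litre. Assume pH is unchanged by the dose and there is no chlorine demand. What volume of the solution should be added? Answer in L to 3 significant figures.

Volume: 331 m³ = 331,000 L.
[OCl⁻]/[HOCl] = 10^(pH − pKa) = 10^(7.23 − 7.56) = 0.4677; fraction as HOCl = 1/(1 + 0.4677) = 0.6813.
Free chlorine required for 0.86 ppm HOCl: 0.86 / 0.6813 = 1.262 ppm.
FC to add: 1.262 − 0.6 = 0.6623 mg/L as Cl₂.
Cl₂ equivalent: 0.6623 mg/L × 331,000 L = 219.2 g.
Product at 12.3% available Cl: 219.2 / 0.123 = 1782 g.
Volume: 1782 g ÷ 1.08 g/mL = 1650 mL.

1.65 L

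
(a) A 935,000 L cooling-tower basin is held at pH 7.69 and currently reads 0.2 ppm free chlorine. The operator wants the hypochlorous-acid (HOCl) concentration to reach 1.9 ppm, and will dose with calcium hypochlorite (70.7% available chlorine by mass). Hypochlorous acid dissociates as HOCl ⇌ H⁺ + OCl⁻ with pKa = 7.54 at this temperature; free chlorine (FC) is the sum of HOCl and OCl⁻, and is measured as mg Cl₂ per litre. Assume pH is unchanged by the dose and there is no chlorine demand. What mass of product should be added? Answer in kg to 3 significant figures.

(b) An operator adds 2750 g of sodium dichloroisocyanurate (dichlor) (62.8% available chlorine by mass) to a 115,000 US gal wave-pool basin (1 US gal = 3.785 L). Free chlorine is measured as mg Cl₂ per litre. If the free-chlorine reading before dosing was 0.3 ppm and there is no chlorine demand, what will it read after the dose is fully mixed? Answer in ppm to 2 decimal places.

(a) [OCl⁻]/[HOCl] = 10^(pH − pKa) = 10^(7.69 − 7.54) = 1.413; fraction as HOCl = 1/(1 + 1.413) = 0.4145.
(a) Free chlorine required for 1.9 ppm HOCl: 1.9 / 0.4145 = 4.584 ppm.
(a) FC to add: 4.584 − 0.2 = 4.384 mg/L as Cl₂.
(a) Cl₂ equivalent: 4.384 mg/L × 935,000 L = 4099 g.
(a) Product at 70.7% available Cl: 4099 / 0.707 = 5798 g.

(b) Volume: 115,000 US gal × 3.785 L/gal = 435,275 L.
(b) Available chlorine delivered: 2750 g × 0.628 = 1727 g as Cl₂.
(b) Concentration rise: 1727 g / 435,275 L = 3.968 mg/L = 3.97 ppm.
(b) Final FC: 0.3 + 3.97 = 4.27 ppm.

(a) 5.80 kg; (b) 4.27 ppm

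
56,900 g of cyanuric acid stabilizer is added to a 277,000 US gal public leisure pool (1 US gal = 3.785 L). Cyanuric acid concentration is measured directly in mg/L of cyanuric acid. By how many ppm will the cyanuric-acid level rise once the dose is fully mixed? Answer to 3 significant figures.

54.3 ppm

Volume: 277,000 US gal × 3.785 L/gal = 1,048,445 L.
Rise: 56,900 g / 1,048,445 L × 1000 = 54.27 mg/L.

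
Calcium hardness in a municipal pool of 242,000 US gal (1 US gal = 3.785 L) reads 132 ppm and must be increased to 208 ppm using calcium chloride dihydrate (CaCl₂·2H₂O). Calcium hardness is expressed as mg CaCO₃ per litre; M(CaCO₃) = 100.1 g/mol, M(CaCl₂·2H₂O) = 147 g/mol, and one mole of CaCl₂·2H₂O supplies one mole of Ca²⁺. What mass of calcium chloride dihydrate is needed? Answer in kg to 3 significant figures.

102 kg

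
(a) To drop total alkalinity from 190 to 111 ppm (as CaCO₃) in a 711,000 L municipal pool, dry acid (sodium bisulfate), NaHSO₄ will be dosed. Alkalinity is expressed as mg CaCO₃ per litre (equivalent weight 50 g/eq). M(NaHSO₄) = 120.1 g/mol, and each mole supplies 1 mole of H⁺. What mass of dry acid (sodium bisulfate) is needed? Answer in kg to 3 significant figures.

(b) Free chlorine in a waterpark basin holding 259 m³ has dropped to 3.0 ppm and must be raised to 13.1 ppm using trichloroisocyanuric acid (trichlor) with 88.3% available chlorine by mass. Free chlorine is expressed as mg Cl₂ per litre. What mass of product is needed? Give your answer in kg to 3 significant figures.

(a) 135 kg; (b) 2.96 kg

(a) Alkalinity to neutralize: (190 − 111) = 79 mg/L as CaCO₃ × 711,000 L = 56,170 g as CaCO₃.
(a) Equivalents of H⁺ required: 56,170 ÷ 50 g/eq = 1123 eq = 1123 mol NaHSO₄.
(a) Mass of NaHSO₄: 1123 × 120.1 = 134,900 g.

(b) Volume: 259 m³ = 259,000 L.
(b) Chlorine deficit: 13.1 − 3.0 = 10.1 ppm = 10.1 mg/L as Cl₂.
(b) Cl₂ equivalent needed: 10.1 mg/L × 259,000 L = 2,616,000 mg = 2616 g.
(b) Product at 88.3% available chlorine: 2616 / 0.883 = 2963 g.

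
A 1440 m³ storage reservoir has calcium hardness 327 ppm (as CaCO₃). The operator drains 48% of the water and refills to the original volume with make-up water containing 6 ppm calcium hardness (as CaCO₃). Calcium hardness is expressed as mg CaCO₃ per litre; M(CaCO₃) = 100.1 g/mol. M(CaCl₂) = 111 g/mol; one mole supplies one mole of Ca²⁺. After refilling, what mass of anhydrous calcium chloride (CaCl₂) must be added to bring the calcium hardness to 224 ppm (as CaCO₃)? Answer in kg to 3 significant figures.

81.6 kg

Volume: 1440 m³ = 1,440,000 L.
After draining 48% and refilling: 327 × 0.52 + 6 × 0.48 = 172.92 ppm.
Deficit to target: 224 − 172.92 = 51.08 mg/L.
As CaCO₃: 51.08 mg/L × 1,440,000 L = 73,560 g; ÷ 100.1 = 734.8 mol Ca²⁺.
Mass: 734.8 × 111 = 81,560 g.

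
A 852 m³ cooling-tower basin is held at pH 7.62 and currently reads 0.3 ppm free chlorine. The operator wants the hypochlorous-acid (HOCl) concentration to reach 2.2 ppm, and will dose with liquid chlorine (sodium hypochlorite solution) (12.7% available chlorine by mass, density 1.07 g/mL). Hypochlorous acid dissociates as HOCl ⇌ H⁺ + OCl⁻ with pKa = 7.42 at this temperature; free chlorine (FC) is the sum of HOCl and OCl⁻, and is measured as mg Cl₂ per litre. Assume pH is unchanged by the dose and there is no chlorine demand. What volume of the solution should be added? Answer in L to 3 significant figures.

Volume: 852 m³ = 852,000 L.
[OCl⁻]/[HOCl] = 10^(pH − pKa) = 10^(7.62 − 7.42) = 1.585; fraction as HOCl = 1/(1 + 1.585) = 0.3869.
Free chlorine required for 2.2 ppm HOCl: 2.2 / 0.3869 = 5.687 ppm.
FC to add: 5.687 − 0.3 = 5.387 mg/L as Cl₂.
Cl₂ equivalent: 5.387 mg/L × 852,000 L = 4590 g.
Product at 12.7% available Cl: 4590 / 0.127 = 36,140 g.
Volume: 36,140 g ÷ 1.07 g/mL = 33,770 mL.

33.8 L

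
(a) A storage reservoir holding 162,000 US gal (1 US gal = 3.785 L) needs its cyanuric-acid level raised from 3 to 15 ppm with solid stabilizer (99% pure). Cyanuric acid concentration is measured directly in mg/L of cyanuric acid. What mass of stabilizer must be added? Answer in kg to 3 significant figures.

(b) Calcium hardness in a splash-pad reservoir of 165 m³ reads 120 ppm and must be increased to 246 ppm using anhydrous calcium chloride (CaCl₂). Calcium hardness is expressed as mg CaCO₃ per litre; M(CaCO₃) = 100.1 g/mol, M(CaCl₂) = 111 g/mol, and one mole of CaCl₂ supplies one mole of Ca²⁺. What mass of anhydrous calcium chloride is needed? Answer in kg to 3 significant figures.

(a) Volume: 162,000 US gal × 3.785 L/gal = 613,170 L.
(a) CYA to add: (15 − 3) = 12 mg/L × 613,170 L = 7358 g cyanuric acid.
(a) At 99% purity: 7358 / 0.99 = 7432 g product.

(b) Volume: 165 m³ = 165,000 L.
(b) Hardness to add: (246 − 120) = 126 mg/L as CaCO₃ × 165,000 L = 20,790 g as CaCO₃.
(b) Moles of Ca²⁺ (1 mol Ca²⁺ ≡ 1 mol CaCO₃): 20,790 / 100.1 g/mol = 207.7 mol.
(b) Mass of CaCl₂: 207.7 × 111 = 23,050 g.

(a) 7.43 kg; (b) 23.1 kg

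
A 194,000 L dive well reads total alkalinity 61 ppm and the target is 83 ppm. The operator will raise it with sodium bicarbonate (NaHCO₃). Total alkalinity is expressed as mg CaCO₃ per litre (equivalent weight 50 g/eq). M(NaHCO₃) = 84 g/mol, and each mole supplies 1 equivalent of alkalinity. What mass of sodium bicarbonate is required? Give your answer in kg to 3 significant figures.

Alkalinity to add: (83 − 61) = 22 mg/L as CaCO₃ × 194,000 L = 4268 g as CaCO₃.
Equivalents: 4268 g ÷ 50 g/eq = 85.36 eq.
NaHCO₃ supplies 1 eq per mole → 85.36 mol.
Mass: 85.36 mol × 84 g/mol = 7170 g.

7.17 kg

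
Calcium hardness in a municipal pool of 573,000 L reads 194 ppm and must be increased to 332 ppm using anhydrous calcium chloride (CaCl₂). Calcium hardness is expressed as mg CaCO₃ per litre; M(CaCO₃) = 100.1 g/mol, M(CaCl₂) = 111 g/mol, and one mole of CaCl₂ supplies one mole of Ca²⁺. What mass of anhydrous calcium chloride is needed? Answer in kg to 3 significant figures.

Hardness to add: (332 − 194) = 138 mg/L as CaCO₃ × 573,000 L = 79,070 g as CaCO₃.
Moles of Ca²⁺ (1 mol Ca²⁺ ≡ 1 mol CaCO₃): 79,070 / 100.1 g/mol = 790 mol.
Mass of CaCl₂: 790 × 111 = 87,680 g.

87.7 kg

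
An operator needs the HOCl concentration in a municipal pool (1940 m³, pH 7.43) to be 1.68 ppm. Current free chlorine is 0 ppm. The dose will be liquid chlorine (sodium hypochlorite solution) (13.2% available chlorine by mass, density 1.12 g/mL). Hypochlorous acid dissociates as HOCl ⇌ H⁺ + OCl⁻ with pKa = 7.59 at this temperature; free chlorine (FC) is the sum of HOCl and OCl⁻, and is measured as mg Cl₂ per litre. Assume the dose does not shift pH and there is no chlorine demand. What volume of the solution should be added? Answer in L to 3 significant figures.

37.3 L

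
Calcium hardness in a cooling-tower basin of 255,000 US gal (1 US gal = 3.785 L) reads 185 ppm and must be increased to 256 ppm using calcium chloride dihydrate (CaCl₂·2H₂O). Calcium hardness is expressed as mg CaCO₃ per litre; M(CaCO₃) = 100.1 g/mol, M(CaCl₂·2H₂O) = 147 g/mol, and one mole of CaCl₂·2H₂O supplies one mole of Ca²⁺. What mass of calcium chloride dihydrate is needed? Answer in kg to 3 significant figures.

101 kg

Volume: 255,000 US gal × 3.785 L/gal = 965,175 L.
Hardness to add: (256 − 185) = 71 mg/L as CaCO₃ × 965,175 L = 68,530 g as CaCO₃.
Moles of Ca²⁺ (1 mol Ca²⁺ ≡ 1 mol CaCO₃): 68,530 / 100.1 g/mol = 684.6 mol.
Mass of CaCl₂·2H₂O: 684.6 × 147 = 100,600 g.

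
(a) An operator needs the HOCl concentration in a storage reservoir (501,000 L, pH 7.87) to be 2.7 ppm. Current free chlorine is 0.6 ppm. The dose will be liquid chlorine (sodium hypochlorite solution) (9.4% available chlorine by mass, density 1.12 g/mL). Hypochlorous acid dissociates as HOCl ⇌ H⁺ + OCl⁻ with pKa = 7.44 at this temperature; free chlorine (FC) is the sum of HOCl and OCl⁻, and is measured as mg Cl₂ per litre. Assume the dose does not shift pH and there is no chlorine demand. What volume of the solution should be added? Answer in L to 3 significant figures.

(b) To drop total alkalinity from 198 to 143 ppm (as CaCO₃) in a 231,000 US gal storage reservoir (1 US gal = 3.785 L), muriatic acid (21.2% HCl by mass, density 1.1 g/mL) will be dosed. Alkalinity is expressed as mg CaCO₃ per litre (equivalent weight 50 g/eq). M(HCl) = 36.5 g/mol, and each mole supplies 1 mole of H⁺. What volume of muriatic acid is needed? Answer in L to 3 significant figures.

(a) 44.6 L; (b) 151 L

(a) [OCl⁻]/[HOCl] = 10^(pH − pKa) = 10^(7.87 − 7.44) = 2.692; fraction as HOCl = 1/(1 + 2.692) = 0.2709.
(a) Free chlorine required for 2.7 ppm HOCl: 2.7 / 0.2709 = 9.967 ppm.
(a) FC to add: 9.967 − 0.6 = 9.367 mg/L as Cl₂.
(a) Cl₂ equivalent: 9.367 mg/L × 501,000 L = 4693 g.
(a) Product at 9.4% available Cl: 4693 / 0.094 = 49,920 g.
(a) Volume: 49,920 g ÷ 1.12 g/mL = 44,580 mL.

(b) Volume: 231,000 US gal × 3.785 L/gal = 874,335 L.
(b) Alkalinity to neutralize: (198 − 143) = 55 mg/L as CaCO₃ × 874,335 L = 48,090 g as CaCO₃.
(b) Equivalents of H⁺ required: 48,090 ÷ 50 g/eq = 961.8 eq = 961.8 mol HCl.
(b) Mass of HCl: 961.8 × 36.5 = 35,100 g.
(b) Mass of 21.2% solution: 35,100 / 0.212 = 165,600 g.
(b) Volume: 165,600 g ÷ 1.1 g/mL = 150,500 mL.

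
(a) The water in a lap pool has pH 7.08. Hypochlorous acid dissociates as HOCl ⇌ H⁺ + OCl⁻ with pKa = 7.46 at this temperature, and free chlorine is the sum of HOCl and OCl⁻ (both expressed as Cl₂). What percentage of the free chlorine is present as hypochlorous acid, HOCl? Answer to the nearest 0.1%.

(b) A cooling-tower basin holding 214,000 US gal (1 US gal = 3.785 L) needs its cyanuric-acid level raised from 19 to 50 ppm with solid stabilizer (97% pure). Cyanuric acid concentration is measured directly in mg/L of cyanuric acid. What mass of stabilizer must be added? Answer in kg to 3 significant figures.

(a) [OCl⁻]/[HOCl] = 10^(pH − pKa) = 10^(7.08 − 7.46) = 10^-0.38 = 0.4169.
(a) Fraction as HOCl = 1 / (1 + 0.4169) = 0.7058.

(b) Volume: 214,000 US gal × 3.785 L/gal = 809,990 L.
(b) CYA to add: (50 − 19) = 31 mg/L × 809,990 L = 25,110 g cyanuric acid.
(b) At 97% purity: 25,110 / 0.97 = 25,890 g product.

(a) 70.6%; (b) 25.9 kg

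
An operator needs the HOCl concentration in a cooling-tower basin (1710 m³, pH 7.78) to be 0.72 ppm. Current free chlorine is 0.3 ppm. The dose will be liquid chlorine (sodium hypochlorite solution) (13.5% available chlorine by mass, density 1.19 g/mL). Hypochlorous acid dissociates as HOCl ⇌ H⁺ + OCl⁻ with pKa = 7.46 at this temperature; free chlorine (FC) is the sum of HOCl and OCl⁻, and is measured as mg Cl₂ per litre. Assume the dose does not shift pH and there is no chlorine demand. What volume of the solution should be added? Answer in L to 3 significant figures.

20.5 L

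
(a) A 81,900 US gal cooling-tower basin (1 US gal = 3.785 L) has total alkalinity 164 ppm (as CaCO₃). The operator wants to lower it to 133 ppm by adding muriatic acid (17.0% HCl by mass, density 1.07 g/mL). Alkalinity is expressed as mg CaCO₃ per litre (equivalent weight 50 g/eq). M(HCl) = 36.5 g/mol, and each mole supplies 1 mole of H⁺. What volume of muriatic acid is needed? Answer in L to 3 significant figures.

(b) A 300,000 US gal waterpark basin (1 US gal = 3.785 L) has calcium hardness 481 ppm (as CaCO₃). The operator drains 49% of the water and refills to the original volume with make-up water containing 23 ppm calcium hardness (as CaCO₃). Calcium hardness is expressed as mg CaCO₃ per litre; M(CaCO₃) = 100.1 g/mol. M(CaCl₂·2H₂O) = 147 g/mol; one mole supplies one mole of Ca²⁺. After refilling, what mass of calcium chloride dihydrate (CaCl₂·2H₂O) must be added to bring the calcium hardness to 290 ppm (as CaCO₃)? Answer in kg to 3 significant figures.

(a) Volume: 81,900 US gal × 3.785 L/gal = 309,992 L.
(a) Alkalinity to neutralize: (164 − 133) = 31 mg/L as CaCO₃ × 309,992 L = 9610 g as CaCO₃.
(a) Equivalents of H⁺ required: 9610 ÷ 50 g/eq = 192.2 eq = 192.2 mol HCl.
(a) Mass of HCl: 192.2 × 36.5 = 7015 g.
(a) Mass of 17.0% solution: 7015 / 0.17 = 41,270 g.
(a) Volume: 41,270 g ÷ 1.07 g/mL = 38,570 mL.

(b) Volume: 300,000 US gal × 3.785 L/gal = 1,135,500 L.
(b) After draining 49% and refilling: 481 × 0.51 + 23 × 0.49 = 256.58 ppm.
(b) Deficit to target: 290 − 256.58 = 33.42 mg/L.
(b) As CaCO₃: 33.42 mg/L × 1,135,500 L = 37,950 g; ÷ 100.1 = 379.1 mol Ca²⁺.
(b) Mass: 379.1 × 147 = 55,730 g.

(a) 38.6 L; (b) 55.7 kg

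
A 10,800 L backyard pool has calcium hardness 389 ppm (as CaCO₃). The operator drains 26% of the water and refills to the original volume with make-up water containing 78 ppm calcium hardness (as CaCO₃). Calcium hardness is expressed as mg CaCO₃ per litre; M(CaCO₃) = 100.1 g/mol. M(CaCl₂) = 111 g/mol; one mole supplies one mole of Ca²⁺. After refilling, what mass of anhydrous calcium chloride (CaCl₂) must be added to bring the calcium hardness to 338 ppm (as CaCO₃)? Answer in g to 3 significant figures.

After draining 26% and refilling: 389 × 0.74 + 78 × 0.26 = 308.14 ppm.
Deficit to target: 338 − 308.14 = 29.86 mg/L.
As CaCO₃: 29.86 mg/L × 10,800 L = 322.5 g; ÷ 100.1 = 3.222 mol Ca²⁺.
Mass: 3.222 × 111 = 357.6 g.

358 g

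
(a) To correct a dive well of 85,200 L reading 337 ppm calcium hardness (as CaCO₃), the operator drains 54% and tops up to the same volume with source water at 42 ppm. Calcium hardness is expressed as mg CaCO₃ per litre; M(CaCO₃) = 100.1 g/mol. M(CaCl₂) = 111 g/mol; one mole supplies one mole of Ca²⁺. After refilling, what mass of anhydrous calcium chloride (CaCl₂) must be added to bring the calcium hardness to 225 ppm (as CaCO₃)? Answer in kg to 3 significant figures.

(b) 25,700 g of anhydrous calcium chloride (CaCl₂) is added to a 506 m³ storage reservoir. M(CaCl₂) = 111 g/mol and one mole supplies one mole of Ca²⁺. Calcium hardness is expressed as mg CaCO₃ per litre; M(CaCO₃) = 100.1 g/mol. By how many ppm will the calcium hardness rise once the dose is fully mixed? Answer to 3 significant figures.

(a) After draining 54% and refilling: 337 × 0.46 + 42 × 0.54 = 177.7 ppm.
(a) Deficit to target: 225 − 177.7 = 47.3 mg/L.
(a) As CaCO₃: 47.3 mg/L × 85,200 L = 4030 g; ÷ 100.1 = 40.26 mol Ca²⁺.
(a) Mass: 40.26 × 111 = 4469 g.

(b) Volume: 506 m³ = 506,000 L.
(b) Moles of Ca²⁺: 25,700 g ÷ 111 g/mol = 231.5 mol.
(b) As CaCO₃: 231.5 mol × 100.1 g/mol = 23,180 g.
(b) Rise: 23,180 g / 506,000 L × 1000 = 45.8 mg/L.

(a) 4.47 kg; (b) 45.8 ppm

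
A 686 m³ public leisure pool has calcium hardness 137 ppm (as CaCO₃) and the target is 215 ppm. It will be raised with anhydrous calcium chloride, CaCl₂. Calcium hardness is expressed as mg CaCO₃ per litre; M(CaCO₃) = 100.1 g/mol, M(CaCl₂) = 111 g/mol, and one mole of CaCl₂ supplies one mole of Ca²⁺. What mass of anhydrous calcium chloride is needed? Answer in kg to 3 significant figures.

Volume: 686 m³ = 686,000 L.
Hardness to add: (215 − 137) = 78 mg/L as CaCO₃ × 686,000 L = 53,510 g as CaCO₃.
Moles of Ca²⁺ (1 mol Ca²⁺ ≡ 1 mol CaCO₃): 53,510 / 100.1 g/mol = 534.5 mol.
Mass of CaCl₂: 534.5 × 111 = 59,330 g.

59.3 kg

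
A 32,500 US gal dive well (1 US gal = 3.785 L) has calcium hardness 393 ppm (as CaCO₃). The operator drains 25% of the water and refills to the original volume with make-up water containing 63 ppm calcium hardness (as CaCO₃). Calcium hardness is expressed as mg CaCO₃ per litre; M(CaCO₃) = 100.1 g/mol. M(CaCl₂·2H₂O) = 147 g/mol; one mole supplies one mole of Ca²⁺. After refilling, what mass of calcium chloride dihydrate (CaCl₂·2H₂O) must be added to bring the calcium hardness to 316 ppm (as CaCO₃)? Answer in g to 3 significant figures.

994 g

Volume: 32,500 US gal × 3.785 L/gal = 123,012 L.
After draining 25% and refilling: 393 × 0.75 + 63 × 0.25 = 310.5 ppm.
Deficit to target: 316 − 310.5 = 5.5 mg/L.
As CaCO₃: 5.5 mg/L × 123,012 L = 676.6 g; ÷ 100.1 = 6.759 mol Ca²⁺.
Mass: 6.759 × 147 = 993.6 g.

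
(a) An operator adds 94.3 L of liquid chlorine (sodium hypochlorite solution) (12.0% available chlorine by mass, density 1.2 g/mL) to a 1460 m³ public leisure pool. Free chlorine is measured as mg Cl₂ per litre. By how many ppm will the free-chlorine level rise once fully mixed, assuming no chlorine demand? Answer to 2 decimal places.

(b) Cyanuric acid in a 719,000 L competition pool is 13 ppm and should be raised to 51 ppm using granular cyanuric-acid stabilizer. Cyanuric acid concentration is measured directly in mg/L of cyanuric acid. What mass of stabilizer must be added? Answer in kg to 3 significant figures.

(a) 9.30 ppm; (b) 27.3 kg

(a) Volume: 1460 m³ = 1,460,000 L.
(a) Mass of solution: 94.3 L × 1000 mL/L × 1.2 g/mL = 113,200 g.
(a) Available chlorine delivered: 113,200 g × 0.12 = 13,580 g as Cl₂.
(a) Concentration rise: 13,580 g / 1,460,000 L = 9.301 mg/L = 9.30 ppm.

(b) CYA to add: (51 − 13) = 38 mg/L × 719,000 L = 27,320 g cyanuric acid.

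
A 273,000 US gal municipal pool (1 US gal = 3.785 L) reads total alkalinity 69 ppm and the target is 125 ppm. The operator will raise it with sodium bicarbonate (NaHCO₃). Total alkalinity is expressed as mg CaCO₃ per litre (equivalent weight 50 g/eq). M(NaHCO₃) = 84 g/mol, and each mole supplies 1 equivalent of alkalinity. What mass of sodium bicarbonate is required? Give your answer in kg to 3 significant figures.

97.2 kg

Volume: 273,000 US gal × 3.785 L/gal = 1,033,305 L.
Alkalinity to add: (125 − 69) = 56 mg/L as CaCO₃ × 1,033,305 L = 57,870 g as CaCO₃.
Equivalents: 57,870 g ÷ 50 g/eq = 1157 eq.
NaHCO₃ supplies 1 eq per mole → 1157 mol.
Mass: 1157 mol × 84 g/mol = 97,210 g.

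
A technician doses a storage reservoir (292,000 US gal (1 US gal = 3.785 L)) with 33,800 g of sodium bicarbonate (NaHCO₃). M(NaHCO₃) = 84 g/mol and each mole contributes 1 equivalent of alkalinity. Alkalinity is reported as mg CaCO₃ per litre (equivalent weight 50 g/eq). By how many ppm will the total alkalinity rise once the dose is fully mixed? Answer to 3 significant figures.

Volume: 292,000 US gal × 3.785 L/gal = 1,105,220 L.
Moles of NaHCO₃: 33,800 g ÷ 84 g/mol = 402.4 mol → 402.4 eq of alkalinity.
As CaCO₃: 402.4 eq × 50 g/eq = 20,120 g.
Rise: 20,120 g / 1,105,220 L × 1000 = 18.2 mg/L.

18.2 ppm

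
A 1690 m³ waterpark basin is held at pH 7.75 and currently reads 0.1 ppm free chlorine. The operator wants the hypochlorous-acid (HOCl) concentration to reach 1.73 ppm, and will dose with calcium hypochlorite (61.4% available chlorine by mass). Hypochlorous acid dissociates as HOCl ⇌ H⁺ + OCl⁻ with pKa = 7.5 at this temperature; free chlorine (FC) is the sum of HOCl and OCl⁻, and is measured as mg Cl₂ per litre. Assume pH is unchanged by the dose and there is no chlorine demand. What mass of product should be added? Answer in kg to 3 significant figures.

13.0 kg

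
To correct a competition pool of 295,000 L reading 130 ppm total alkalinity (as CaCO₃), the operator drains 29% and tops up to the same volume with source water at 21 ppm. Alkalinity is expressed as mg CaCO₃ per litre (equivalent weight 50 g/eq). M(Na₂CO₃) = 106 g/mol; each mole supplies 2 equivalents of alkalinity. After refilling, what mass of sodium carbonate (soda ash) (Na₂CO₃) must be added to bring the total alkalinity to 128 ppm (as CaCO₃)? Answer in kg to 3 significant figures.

After draining 29% and refilling: 130 × 0.71 + 21 × 0.29 = 98.39 ppm.
Deficit to target: 128 − 98.39 = 29.61 mg/L.
As CaCO₃: 29.61 mg/L × 295,000 L = 8735 g; ÷ 50 g/eq ÷ 2 = 87.35 mol Na₂CO₃.
Mass: 87.35 × 106 = 9259 g.

9.26 kg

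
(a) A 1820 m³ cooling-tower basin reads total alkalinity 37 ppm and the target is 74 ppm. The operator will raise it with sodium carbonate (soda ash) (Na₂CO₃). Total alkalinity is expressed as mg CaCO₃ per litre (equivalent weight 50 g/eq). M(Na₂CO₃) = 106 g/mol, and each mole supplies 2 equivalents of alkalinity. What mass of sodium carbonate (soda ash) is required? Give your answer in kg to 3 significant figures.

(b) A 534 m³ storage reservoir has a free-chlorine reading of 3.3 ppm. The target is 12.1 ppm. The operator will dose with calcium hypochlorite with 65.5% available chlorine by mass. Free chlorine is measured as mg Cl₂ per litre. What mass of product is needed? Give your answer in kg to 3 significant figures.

(a) 71.4 kg; (b) 7.17 kg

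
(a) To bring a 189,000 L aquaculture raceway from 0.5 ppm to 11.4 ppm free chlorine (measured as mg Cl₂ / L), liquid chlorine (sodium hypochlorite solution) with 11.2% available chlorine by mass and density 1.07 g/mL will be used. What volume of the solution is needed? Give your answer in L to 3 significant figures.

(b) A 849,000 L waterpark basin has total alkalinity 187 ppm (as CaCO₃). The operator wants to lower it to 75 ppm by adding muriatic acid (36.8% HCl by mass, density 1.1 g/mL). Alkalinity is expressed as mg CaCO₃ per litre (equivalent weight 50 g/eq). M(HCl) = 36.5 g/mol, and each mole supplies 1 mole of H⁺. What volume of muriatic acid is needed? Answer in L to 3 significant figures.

(a) Chlorine deficit: 11.4 − 0.5 = 10.9 ppm = 10.9 mg/L as Cl₂.
(a) Cl₂ equivalent needed: 10.9 mg/L × 189,000 L = 2,060,000 mg = 2060 g.
(a) Product at 11.2% available chlorine: 2060 / 0.112 = 18,390 g.
(a) Volume at density 1.07 g/mL: 18,390 g ÷ 1.07 g/mL = 17,190 mL.

(b) Alkalinity to neutralize: (187 − 75) = 112 mg/L as CaCO₃ × 849,000 L = 95,090 g as CaCO₃.
(b) Equivalents of H⁺ required: 95,090 ÷ 50 g/eq = 1902 eq = 1902 mol HCl.
(b) Mass of HCl: 1902 × 36.5 = 69,410 g.
(b) Mass of 36.8% solution: 69,410 / 0.368 = 188,600 g.
(b) Volume: 188,600 g ÷ 1.1 g/mL = 171,500 mL.

(a) 17.2 L; (b) 171 L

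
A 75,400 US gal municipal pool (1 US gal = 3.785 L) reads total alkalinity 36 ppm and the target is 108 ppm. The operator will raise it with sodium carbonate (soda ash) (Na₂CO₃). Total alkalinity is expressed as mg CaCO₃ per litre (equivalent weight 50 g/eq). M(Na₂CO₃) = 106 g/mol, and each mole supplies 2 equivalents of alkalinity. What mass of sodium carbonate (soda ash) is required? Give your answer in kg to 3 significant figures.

Volume: 75,400 US gal × 3.785 L/gal = 285,389 L.
Alkalinity to add: (108 − 36) = 72 mg/L as CaCO₃ × 285,389 L = 20,550 g as CaCO₃.
Equivalents: 20,550 g ÷ 50 g/eq = 411 eq.
Each mole of Na₂CO₃ supplies 2 eq, so 411 / 2 = 205.5 mol.
Mass: 205.5 mol × 106 g/mol = 21,780 g.

21.8 kg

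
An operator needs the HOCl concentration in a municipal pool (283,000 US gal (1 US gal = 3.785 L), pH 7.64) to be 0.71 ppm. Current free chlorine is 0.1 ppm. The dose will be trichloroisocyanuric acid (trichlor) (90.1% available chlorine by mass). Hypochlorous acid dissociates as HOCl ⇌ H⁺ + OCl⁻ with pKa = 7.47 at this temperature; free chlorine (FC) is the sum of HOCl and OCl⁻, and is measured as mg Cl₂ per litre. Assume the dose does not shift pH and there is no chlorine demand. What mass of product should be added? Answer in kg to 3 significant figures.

Volume: 283,000 US gal × 3.785 L/gal = 1,071,155 L.
[OCl⁻]/[HOCl] = 10^(pH − pKa) = 10^(7.64 − 7.47) = 1.479; fraction as HOCl = 1/(1 + 1.479) = 0.4034.
Free chlorine required for 0.71 ppm HOCl: 0.71 / 0.4034 = 1.76 ppm.
FC to add: 1.76 − 0.1 = 1.66 mg/L as Cl₂.
Cl₂ equivalent: 1.66 mg/L × 1,071,155 L = 1778 g.
Product at 90.1% available Cl: 1778 / 0.901 = 1974 g.

1.97 kg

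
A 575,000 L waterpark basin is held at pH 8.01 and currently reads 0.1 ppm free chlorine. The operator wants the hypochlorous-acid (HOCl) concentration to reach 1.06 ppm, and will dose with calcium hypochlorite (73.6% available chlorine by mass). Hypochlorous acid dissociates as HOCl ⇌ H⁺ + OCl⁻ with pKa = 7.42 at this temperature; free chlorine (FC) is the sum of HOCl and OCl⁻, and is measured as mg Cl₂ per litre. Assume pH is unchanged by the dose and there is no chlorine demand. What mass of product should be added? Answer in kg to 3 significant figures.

[OCl⁻]/[HOCl] = 10^(pH − pKa) = 10^(8.01 − 7.42) = 3.89; fraction as HOCl = 1/(1 + 3.89) = 0.2045.
Free chlorine required for 1.06 ppm HOCl: 1.06 / 0.2045 = 5.184 ppm.
FC to add: 5.184 − 0.1 = 5.084 mg/L as Cl₂.
Cl₂ equivalent: 5.084 mg/L × 575,000 L = 2923 g.
Product at 73.6% available Cl: 2923 / 0.736 = 3972 g.

3.97 kg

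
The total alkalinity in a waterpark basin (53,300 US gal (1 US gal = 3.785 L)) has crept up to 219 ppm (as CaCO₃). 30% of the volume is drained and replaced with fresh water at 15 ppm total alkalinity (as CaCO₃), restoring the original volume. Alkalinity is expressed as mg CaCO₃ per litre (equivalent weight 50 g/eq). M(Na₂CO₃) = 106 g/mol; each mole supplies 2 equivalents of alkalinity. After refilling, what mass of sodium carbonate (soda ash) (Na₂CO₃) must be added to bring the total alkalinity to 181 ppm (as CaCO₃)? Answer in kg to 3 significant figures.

Volume: 53,300 US gal × 3.785 L/gal = 201,740 L.
After draining 30% and refilling: 219 × 0.70 + 15 × 0.30 = 157.8 ppm.
Deficit to target: 181 − 157.8 = 23.2 mg/L.
As CaCO₃: 23.2 mg/L × 201,740 L = 4680 g; ÷ 50 g/eq ÷ 2 = 46.8 mol Na₂CO₃.
Mass: 46.8 × 106 = 4961 g.

4.96 kg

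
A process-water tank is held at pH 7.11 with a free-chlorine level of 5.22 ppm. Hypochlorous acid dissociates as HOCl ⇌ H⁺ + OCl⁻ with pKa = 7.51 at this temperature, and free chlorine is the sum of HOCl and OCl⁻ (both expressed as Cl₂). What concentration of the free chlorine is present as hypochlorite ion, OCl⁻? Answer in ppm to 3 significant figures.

1.49 ppm

[OCl⁻]/[HOCl] = 10^(pH − pKa) = 10^(7.11 − 7.51) = 10^-0.40 = 0.3981.
Fraction as HOCl = 1 / (1 + 0.3981) = 0.7153.
OCl⁻ = (1 − 0.7153) × 5.22 ppm = 1.486 ppm.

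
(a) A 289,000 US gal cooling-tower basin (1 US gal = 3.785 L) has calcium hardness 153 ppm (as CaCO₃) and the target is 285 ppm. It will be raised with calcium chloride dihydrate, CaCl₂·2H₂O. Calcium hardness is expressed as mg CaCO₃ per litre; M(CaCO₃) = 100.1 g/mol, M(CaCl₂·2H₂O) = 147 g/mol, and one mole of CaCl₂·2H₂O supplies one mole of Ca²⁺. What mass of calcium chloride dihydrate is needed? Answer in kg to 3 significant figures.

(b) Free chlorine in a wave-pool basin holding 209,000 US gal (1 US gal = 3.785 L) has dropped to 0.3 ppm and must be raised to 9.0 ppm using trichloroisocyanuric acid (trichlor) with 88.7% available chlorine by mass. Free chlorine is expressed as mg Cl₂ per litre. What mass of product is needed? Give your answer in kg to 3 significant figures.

(a) Volume: 289,000 US gal × 3.785 L/gal = 1,093,865 L.
(a) Hardness to add: (285 − 153) = 132 mg/L as CaCO₃ × 1,093,865 L = 144,400 g as CaCO₃.
(a) Moles of Ca²⁺ (1 mol Ca²⁺ ≡ 1 mol CaCO₃): 144,400 / 100.1 g/mol = 1442 mol.
(a) Mass of CaCl₂·2H₂O: 1442 × 147 = 212,000 g.

(b) Volume: 209,000 US gal × 3.785 L/gal = 791,065 L.
(b) Chlorine deficit: 9.0 − 0.3 = 8.7 ppm = 8.7 mg/L as Cl₂.
(b) Cl₂ equivalent needed: 8.7 mg/L × 791,065 L = 6,882,000 mg = 6882 g.
(b) Product at 88.7% available chlorine: 6882 / 0.887 = 7759 g.

(a) 212 kg; (b) 7.76 kg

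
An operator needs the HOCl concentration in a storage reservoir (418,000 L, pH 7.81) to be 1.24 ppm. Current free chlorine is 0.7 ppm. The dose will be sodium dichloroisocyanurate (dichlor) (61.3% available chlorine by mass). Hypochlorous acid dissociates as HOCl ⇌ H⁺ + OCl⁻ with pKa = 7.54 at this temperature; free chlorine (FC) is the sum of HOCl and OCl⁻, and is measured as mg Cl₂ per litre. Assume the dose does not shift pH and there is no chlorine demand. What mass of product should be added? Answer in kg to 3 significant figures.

1.94 kg

[OCl⁻]/[HOCl] = 10^(pH − pKa) = 10^(7.81 − 7.54) = 1.862; fraction as HOCl = 1/(1 + 1.862) = 0.3494.
Free chlorine required for 1.24 ppm HOCl: 1.24 / 0.3494 = 3.549 ppm.
FC to add: 3.549 − 0.7 = 2.849 mg/L as Cl₂.
Cl₂ equivalent: 2.849 mg/L × 418,000 L = 1191 g.
Product at 61.3% available Cl: 1191 / 0.613 = 1943 g.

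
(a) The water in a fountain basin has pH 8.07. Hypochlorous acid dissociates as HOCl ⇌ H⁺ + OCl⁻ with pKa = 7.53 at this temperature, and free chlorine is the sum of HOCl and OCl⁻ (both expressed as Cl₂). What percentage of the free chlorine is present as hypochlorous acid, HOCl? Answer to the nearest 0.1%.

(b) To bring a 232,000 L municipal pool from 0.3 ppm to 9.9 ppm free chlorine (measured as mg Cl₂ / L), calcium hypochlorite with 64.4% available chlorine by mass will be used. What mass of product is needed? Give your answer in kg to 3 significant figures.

(a) 22.4%; (b) 3.46 kg

(a) [OCl⁻]/[HOCl] = 10^(pH − pKa) = 10^(8.07 − 7.53) = 10^0.54 = 3.467.
(a) Fraction as HOCl = 1 / (1 + 3.467) = 0.2238.

(b) Chlorine deficit: 9.9 − 0.3 = 9.6 ppm = 9.6 mg/L as Cl₂.
(b) Cl₂ equivalent needed: 9.6 mg/L × 232,000 L = 2,227,000 mg = 2227 g.
(b) Product at 64.4% available chlorine: 2227 / 0.644 = 3458 g.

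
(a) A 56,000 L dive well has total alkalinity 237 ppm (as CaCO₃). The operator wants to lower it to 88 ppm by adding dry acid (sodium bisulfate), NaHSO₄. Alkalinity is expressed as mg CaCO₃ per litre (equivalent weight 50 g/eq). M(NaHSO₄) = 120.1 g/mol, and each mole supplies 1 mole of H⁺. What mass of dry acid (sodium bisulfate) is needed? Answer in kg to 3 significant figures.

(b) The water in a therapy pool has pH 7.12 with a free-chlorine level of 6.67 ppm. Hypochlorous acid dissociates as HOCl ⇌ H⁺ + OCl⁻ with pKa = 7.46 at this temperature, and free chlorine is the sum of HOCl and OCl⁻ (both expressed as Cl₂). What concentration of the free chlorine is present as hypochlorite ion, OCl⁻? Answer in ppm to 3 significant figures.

(a) 20.0 kg; (b) 2.09 ppm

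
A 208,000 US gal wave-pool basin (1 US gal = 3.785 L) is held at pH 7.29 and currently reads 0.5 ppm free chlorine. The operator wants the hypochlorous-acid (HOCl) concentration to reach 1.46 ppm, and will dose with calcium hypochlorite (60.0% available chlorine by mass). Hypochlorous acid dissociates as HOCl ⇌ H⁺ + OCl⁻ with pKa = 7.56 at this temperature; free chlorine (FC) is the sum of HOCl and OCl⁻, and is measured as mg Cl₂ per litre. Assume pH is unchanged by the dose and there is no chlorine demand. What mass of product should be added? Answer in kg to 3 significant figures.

2.29 kg

Volume: 208,000 US gal × 3.785 L/gal = 787,280 L.
[OCl⁻]/[HOCl] = 10^(pH − pKa) = 10^(7.29 − 7.56) = 0.537; fraction as HOCl = 1/(1 + 0.537) = 0.6506.
Free chlorine required for 1.46 ppm HOCl: 1.46 / 0.6506 = 2.244 ppm.
FC to add: 2.244 − 0.5 = 1.744 mg/L as Cl₂.
Cl₂ equivalent: 1.744 mg/L × 787,280 L = 1373 g.
Product at 60.0% available Cl: 1373 / 0.6 = 2288 g.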